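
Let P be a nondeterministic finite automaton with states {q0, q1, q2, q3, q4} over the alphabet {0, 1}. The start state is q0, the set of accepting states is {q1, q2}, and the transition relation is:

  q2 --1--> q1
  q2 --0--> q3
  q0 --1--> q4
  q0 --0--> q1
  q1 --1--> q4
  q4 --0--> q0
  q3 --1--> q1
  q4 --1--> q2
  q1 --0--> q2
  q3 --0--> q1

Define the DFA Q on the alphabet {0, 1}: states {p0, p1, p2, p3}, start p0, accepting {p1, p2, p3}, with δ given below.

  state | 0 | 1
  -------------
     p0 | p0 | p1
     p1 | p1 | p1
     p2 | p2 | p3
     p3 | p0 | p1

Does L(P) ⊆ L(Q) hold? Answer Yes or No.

No

The string 0 is in L(P) but not in L(Q).
So L(P) ⊄ L(Q).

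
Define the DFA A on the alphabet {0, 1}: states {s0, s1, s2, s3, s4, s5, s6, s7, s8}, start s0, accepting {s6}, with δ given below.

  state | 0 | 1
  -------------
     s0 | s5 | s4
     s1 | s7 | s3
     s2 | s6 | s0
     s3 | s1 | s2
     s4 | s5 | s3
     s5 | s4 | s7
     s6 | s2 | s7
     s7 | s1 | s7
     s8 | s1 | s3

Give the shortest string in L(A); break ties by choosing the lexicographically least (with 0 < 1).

A breadth-first search from s0 reaches an accepting state first via the path s0 → s4 → s3 → s2 → s6 on input 1110.
No string of length < 4 is accepted (BFS exhausts all shorter strings without reaching an accepting state), and 1110 is the lexicographically least accepting string of length 4.

1110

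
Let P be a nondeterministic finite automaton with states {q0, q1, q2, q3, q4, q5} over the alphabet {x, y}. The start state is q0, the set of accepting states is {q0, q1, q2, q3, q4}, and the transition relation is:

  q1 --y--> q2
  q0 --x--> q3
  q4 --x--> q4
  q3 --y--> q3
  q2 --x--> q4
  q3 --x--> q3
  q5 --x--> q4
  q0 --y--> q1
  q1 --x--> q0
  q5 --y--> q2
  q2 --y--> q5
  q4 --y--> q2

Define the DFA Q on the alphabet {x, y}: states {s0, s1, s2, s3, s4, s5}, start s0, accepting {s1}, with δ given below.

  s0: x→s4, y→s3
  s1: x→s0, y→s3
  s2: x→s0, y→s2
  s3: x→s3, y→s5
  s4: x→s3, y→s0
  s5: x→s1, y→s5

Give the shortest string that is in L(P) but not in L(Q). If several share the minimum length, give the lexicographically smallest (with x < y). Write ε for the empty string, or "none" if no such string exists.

ε

The empty string ε is accepted by P but not by Q.
Since ε is the unique shortest string, it is the required witness.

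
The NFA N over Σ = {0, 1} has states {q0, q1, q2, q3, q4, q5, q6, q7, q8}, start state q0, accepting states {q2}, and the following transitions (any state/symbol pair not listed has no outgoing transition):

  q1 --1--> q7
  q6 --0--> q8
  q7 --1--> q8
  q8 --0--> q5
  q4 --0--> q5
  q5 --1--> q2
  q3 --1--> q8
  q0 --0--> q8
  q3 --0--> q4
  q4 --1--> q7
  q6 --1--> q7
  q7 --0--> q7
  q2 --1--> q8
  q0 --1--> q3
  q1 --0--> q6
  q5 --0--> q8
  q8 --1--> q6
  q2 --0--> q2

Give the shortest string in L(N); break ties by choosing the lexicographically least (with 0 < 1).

A breadth-first search from q0 reaches an accepting state first via the path q0 → q8 → q5 → q2 on input 001.
No string of length < 3 is accepted (BFS exhausts all shorter strings without reaching an accepting state), and 001 is the lexicographically least accepting string of length 3.

001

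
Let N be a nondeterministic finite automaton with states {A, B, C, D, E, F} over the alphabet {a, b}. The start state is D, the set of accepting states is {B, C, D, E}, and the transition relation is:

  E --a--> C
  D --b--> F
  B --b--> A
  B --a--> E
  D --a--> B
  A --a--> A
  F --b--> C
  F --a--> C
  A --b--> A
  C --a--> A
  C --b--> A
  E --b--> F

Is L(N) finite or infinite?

The useful states (reachable from D and able to reach an accepting state) are {B, C, D, E, F}.
Restricted to these states the transition graph has no cycle, so every accepting path has bounded length and L is finite.

finite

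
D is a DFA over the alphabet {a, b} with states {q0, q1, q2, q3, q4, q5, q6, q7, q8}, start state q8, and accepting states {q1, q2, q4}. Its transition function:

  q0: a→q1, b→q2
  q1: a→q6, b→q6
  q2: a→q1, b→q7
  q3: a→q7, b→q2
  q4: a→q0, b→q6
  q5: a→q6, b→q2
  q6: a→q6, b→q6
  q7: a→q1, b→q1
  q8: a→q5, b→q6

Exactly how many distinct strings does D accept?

The useful subgraph on states {q1, q2, q5, q7, q8} is acyclic, so L(D) is finite; the longest accepting path visits 5 useful states, giving maximum string length 4.
Counting accepting paths from q8 by length: 1 of length 2, 1 of length 3, 2 of length 4. Total 4.

4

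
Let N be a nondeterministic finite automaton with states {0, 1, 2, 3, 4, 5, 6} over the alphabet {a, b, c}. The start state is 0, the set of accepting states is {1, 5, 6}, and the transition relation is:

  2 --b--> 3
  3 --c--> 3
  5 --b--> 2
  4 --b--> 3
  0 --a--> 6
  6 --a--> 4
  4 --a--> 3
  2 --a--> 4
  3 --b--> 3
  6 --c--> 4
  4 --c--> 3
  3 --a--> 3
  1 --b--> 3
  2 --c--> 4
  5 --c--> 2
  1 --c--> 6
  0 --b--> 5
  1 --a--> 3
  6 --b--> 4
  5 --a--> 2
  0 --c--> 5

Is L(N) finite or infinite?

The useful states (reachable from 0 and able to reach an accepting state) are {0, 5, 6}.
Restricted to these states the transition graph has no cycle, so every accepting path has bounded length and L is finite.

finite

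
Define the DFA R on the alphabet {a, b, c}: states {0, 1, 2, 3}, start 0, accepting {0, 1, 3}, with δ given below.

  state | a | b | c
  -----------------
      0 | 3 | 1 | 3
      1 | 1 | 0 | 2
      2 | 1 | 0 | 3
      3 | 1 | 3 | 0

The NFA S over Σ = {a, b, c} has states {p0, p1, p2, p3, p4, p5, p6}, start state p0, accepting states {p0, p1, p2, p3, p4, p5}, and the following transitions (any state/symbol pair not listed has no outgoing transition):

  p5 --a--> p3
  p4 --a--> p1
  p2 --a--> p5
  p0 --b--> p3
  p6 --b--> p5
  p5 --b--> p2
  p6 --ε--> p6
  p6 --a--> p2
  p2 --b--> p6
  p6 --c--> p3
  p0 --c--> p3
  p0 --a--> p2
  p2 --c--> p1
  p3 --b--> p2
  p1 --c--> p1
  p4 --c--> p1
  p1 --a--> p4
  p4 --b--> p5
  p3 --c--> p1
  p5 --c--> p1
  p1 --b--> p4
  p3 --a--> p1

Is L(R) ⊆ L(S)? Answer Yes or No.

The string ab is in L(R) but not in L(S).
So L(R) ⊄ L(S).

No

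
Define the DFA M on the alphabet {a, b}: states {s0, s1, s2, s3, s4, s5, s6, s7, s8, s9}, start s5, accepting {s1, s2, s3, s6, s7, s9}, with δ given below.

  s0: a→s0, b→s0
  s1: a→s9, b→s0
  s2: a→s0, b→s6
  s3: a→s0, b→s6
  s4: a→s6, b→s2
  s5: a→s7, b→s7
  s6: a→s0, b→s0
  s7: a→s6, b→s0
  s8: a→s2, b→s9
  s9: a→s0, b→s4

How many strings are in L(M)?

The useful subgraph on states {s5, s6, s7} is acyclic, so L(M) is finite; the longest accepting path visits 3 useful states, giving maximum string length 2.
Counting accepting paths from s5 by length: 2 of length 1, 2 of length 2. Total 4.

4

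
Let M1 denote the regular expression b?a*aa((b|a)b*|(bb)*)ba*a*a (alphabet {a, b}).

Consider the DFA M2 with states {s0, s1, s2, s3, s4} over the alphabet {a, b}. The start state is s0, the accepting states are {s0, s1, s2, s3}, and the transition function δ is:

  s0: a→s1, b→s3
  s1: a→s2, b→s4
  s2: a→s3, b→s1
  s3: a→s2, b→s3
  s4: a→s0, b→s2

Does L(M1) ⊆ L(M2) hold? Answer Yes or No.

Yes

Converting the expression M1 to a DFA (subset construction, then merging equivalent states) gives the minimal DFA with states {r0, r1, r2, r3, r4, r5, r6}, start state r0, accepting states {r6} and transitions r0: a→r1, b→r2; r1: a→r3, b→r4; r2: a→r1, b→r4; r3: a→r3, b→r5; r4: a→r4, b→r4; r5: a→r6, b→r5; r6: a→r6, b→r4.
Exploring the product automaton M1 × M2 from the start pair (r0, s0), following both machines on each input symbol, reaches 19 state pairs: (r0, s0), (r1, s1), (r2, s3), (r3, s2), (r4, s4), (r1, s2), (r4, s3), (r3, s3), (r5, s1), (r4, s0), (r4, s2), (r4, s1), (r5, s3), (r6, s2), (r5, s4), (r6, s3), (r6, s0), (r5, s2), (r6, s1).
M1 accepts in {r6} and M2 accepts in {s0, s1, s2, s3}. The reachable pairs whose M1-component is accepting are (r6, s2), (r6, s3), (r6, s0), (r6, s1); in each of them the M2-component is accepting too, so the product for L(M1) \ L(M2) (M1-component accepting, M2-component rejecting) has no reachable accepting pair and the difference is empty.
Hence every string in L(M1) is also in L(M2).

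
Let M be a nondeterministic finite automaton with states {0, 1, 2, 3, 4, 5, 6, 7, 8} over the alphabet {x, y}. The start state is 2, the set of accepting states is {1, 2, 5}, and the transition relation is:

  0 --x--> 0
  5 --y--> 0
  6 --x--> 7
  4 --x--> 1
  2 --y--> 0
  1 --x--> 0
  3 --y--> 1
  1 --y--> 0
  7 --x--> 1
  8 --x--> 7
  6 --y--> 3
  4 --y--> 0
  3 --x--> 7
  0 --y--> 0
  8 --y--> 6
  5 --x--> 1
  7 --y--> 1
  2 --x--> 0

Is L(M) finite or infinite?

finite

The useful states (reachable from 2 and able to reach an accepting state) are {2}.
Restricted to these states the transition graph has no cycle, so every accepting path has bounded length and L is finite.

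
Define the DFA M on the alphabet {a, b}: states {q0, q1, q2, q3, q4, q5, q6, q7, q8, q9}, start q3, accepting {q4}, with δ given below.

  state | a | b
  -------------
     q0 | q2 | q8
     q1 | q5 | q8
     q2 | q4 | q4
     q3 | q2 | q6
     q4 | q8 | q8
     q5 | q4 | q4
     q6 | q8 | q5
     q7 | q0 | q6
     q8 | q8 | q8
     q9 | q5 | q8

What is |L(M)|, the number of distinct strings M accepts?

The useful subgraph on states {q2, q3, q4, q5, q6} is acyclic, so L(M) is finite; the longest accepting path visits 4 useful states, giving maximum string length 3.
Counting accepting paths from q3 by length: 2 of length 2, 2 of length 3. Total 4.

4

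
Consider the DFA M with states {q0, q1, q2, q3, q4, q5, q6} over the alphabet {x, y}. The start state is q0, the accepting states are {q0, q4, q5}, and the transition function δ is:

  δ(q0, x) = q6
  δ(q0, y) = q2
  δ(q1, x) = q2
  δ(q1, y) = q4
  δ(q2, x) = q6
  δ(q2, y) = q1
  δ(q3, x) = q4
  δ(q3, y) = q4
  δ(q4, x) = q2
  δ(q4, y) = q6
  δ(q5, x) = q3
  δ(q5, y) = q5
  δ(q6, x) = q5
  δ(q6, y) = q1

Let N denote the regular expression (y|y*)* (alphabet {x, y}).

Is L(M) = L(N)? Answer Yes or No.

No

The string xx is accepted by M but rejected by N.
So L(M) ≠ L(N).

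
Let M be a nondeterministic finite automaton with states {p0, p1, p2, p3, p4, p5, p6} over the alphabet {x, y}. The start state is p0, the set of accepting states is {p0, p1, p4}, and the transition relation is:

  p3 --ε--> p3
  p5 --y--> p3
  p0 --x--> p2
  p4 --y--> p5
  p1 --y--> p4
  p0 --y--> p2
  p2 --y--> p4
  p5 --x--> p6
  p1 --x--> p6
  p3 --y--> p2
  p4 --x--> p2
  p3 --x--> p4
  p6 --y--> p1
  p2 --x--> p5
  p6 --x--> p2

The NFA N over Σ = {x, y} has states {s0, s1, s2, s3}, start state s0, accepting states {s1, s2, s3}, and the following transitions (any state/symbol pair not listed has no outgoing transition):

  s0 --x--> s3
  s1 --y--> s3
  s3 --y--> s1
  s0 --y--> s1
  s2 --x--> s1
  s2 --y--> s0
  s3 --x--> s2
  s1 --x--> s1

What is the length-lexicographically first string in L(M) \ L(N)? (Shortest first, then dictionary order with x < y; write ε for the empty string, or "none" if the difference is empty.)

The empty string ε is accepted by M but not by N.
Since ε is the unique shortest string, it is the required witness.

ε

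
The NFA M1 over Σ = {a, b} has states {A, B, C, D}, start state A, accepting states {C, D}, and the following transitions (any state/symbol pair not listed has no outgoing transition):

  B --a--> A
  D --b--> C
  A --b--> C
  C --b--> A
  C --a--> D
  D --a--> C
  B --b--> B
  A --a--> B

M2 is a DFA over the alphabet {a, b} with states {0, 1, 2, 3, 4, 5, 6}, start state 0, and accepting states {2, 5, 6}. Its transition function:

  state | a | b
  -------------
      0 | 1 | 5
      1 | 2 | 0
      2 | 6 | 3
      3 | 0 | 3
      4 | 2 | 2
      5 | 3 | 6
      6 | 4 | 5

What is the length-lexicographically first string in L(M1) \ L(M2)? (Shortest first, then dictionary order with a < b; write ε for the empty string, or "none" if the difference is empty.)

ba

The string ba is accepted by M1 but not by M2.
No shorter string lies in the difference, and ba is the lexicographically first length-2 string in L(M1) \ L(M2).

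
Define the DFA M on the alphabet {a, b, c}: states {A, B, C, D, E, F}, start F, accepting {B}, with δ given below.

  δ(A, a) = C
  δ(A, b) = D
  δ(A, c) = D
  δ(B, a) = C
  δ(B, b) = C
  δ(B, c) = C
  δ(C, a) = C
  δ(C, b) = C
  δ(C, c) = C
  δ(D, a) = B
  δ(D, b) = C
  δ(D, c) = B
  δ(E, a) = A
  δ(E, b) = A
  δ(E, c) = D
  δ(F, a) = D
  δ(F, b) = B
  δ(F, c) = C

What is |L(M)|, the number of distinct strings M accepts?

The useful subgraph on states {B, D, F} is acyclic, so L(M) is finite; the longest accepting path visits 3 useful states, giving maximum string length 2.
Counting accepting paths from F by length: 1 of length 1, 2 of length 2. Total 3.

3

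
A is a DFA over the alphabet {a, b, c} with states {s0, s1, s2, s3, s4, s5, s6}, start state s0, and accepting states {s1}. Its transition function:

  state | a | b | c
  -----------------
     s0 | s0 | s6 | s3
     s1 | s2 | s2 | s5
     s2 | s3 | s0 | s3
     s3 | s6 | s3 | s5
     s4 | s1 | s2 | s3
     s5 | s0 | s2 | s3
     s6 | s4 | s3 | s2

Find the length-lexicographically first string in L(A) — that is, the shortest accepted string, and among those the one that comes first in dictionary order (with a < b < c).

A breadth-first search from s0 reaches an accepting state first via the path s0 → s6 → s4 → s1 on input baa.
No string of length < 3 is accepted (BFS exhausts all shorter strings without reaching an accepting state), and baa is the lexicographically least accepting string of length 3.

baa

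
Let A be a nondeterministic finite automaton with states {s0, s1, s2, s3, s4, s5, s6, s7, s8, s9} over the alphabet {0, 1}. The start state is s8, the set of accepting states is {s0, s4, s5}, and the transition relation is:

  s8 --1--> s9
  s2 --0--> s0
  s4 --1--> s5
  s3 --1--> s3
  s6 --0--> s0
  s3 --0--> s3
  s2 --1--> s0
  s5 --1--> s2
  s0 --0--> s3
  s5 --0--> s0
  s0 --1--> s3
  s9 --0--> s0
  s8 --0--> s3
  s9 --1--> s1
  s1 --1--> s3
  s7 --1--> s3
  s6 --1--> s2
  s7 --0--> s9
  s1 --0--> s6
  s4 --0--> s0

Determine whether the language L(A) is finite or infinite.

The useful states (reachable from s8 and able to reach an accepting state) are {s0, s1, s2, s6, s8, s9}.
Restricted to these states the transition graph has no cycle, so every accepting path has bounded length and L is finite.

finite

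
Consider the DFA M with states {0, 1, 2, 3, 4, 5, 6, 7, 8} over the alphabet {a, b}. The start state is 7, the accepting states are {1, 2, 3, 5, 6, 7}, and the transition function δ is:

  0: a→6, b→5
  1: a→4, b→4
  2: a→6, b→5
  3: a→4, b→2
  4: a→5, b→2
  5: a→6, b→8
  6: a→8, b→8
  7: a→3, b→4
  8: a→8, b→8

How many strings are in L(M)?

The useful subgraph on states {2, 3, 4, 5, 6, 7} is acyclic, so L(M) is finite; the longest accepting path visits 6 useful states, giving maximum string length 5.
Counting accepting paths from 7 by length: 1 of length 0, 1 of length 1, 3 of length 2, 7 of length 3, 5 of length 4, 1 of length 5. Total 18.

18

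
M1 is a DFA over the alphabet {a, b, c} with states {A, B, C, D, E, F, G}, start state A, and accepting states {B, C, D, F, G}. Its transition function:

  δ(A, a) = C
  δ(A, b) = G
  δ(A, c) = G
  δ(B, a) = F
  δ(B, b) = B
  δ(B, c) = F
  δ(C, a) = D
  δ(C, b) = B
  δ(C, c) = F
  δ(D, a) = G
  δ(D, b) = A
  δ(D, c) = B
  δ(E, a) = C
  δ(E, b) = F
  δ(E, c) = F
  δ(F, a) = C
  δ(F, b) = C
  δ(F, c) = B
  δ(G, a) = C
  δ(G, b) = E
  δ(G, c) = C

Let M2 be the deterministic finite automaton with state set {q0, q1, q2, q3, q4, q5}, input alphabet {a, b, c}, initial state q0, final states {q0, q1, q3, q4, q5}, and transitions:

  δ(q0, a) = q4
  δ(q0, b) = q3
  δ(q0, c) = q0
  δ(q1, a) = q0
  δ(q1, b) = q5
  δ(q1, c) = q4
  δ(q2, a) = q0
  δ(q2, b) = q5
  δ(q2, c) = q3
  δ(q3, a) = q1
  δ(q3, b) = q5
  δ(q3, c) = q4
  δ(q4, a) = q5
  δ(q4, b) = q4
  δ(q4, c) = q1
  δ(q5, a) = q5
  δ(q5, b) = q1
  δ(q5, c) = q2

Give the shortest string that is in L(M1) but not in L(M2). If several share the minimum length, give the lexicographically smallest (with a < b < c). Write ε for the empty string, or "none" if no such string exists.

aac

The string aac is accepted by M1 but not by M2.
No shorter string lies in the difference, and aac is the lexicographically first length-3 string in L(M1) \ L(M2).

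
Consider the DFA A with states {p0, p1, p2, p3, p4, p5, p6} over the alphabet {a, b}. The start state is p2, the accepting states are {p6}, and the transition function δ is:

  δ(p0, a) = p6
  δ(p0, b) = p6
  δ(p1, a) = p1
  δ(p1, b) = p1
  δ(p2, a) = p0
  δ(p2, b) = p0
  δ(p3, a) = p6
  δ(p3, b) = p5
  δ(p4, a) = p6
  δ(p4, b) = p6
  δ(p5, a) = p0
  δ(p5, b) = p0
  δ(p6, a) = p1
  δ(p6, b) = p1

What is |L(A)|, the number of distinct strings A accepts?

4

The useful subgraph on states {p0, p2, p6} is acyclic, so L(A) is finite; the longest accepting path visits 3 useful states, giving maximum string length 2.
Counting accepting paths from p2 by length: 4 of length 2. Total 4.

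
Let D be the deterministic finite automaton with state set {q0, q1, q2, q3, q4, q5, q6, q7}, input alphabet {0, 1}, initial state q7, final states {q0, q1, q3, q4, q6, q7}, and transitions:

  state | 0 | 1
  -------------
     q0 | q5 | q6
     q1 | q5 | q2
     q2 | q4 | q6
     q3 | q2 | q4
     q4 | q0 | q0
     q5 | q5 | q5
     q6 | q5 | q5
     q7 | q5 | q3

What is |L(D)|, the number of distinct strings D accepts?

13

The useful subgraph on states {q0, q2, q3, q4, q6, q7} is acyclic, so L(D) is finite; the longest accepting path visits 6 useful states, giving maximum string length 5.
Counting accepting paths from q7 by length: 1 of length 0, 1 of length 1, 1 of length 2, 4 of length 3, 4 of length 4, 2 of length 5. Total 13.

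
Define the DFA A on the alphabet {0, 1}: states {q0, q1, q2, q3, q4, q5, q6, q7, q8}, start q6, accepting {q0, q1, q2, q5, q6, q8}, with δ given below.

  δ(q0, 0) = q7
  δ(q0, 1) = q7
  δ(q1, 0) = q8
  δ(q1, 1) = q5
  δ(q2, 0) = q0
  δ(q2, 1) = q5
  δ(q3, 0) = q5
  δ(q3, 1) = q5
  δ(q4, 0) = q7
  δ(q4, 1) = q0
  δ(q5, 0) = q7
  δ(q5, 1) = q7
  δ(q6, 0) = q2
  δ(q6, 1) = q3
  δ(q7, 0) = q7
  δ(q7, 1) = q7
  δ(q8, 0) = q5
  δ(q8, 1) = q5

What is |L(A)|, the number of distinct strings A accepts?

6

The useful subgraph on states {q0, q2, q3, q5, q6} is acyclic, so L(A) is finite; the longest accepting path visits 3 useful states, giving maximum string length 2.
Counting accepting paths from q6 by length: 1 of length 0, 1 of length 1, 4 of length 2. Total 6.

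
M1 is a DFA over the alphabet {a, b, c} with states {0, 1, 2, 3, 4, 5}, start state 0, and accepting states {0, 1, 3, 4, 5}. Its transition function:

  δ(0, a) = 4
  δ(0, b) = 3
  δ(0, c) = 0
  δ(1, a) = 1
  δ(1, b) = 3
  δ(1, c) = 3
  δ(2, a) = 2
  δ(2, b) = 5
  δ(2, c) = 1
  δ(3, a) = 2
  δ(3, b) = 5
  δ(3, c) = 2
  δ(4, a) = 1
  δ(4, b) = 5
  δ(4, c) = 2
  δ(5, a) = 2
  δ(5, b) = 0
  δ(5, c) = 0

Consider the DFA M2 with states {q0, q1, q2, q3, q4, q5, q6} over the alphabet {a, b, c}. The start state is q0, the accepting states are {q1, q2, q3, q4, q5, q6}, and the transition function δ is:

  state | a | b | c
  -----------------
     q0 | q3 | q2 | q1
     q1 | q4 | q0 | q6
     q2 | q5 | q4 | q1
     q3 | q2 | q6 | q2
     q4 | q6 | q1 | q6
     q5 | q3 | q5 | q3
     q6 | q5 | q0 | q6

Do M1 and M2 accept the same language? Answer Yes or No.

The empty string ε is accepted by M1 but rejected by M2.
So L(M1) ≠ L(M2).

No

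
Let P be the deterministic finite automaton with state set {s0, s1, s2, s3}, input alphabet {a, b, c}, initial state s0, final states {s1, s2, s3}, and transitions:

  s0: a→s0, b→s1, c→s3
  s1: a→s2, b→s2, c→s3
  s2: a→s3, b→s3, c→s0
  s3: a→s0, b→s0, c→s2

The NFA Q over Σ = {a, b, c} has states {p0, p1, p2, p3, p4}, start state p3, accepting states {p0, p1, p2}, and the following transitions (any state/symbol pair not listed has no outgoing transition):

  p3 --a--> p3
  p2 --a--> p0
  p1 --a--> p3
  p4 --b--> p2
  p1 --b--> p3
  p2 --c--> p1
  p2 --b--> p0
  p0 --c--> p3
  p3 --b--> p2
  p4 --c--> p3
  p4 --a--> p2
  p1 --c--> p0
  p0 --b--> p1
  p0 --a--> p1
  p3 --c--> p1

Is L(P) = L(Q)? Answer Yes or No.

Yes

Exploring the product automaton P × Q from the start pair (s0, p3), following both machines on each input symbol, reaches 4 state pairs: (s0, p3), (s1, p2), (s3, p1), (s2, p0).
P accepts in {s1, s2, s3} and Q accepts in {p0, p1, p2}. In every reachable pair the two components are either both accepting — (s1, p2), (s3, p1), (s2, p0) — or both non-accepting, so no string is accepted by exactly one of the machines: L(P) \ L(Q) and L(Q) \ L(P) are both empty.
Hence every string is accepted by P iff it is accepted by Q, and the two languages coincide.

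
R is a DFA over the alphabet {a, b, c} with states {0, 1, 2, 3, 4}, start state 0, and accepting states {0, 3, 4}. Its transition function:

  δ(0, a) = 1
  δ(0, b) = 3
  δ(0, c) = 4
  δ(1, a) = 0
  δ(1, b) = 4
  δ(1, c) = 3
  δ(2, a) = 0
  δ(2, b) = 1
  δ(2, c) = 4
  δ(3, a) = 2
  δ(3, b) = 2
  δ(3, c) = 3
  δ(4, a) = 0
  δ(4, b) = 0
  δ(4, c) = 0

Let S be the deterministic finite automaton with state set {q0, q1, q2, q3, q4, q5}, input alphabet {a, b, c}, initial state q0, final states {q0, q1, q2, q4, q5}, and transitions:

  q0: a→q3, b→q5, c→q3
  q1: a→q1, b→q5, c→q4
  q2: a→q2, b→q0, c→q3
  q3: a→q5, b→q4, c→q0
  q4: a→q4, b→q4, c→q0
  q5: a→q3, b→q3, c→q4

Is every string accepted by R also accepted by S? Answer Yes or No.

The string c is in L(R) but not in L(S).
So L(R) ⊄ L(S).

No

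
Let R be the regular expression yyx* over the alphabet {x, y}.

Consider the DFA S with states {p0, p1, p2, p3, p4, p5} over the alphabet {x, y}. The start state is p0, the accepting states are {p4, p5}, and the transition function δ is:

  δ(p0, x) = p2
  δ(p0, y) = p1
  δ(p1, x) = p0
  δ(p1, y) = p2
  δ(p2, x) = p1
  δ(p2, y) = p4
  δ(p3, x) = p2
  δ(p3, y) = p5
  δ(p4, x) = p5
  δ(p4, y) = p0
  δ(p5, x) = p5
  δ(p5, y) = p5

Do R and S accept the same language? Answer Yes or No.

The string yy is accepted by R but rejected by S.
So L(R) ≠ L(S).

No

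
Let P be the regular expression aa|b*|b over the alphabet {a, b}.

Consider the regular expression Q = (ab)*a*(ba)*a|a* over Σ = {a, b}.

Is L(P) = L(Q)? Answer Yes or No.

No

The string b is accepted by P but rejected by Q.
So L(P) ≠ L(Q).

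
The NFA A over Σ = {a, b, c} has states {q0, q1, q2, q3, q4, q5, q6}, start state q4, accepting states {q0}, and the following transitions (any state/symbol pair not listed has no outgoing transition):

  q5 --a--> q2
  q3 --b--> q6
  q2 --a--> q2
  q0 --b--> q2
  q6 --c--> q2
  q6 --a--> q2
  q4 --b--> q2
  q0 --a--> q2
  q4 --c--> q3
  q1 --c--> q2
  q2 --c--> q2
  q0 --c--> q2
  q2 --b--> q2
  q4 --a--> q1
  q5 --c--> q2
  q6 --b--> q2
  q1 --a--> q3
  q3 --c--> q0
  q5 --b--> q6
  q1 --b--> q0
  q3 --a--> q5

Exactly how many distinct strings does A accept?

The useful subgraph on states {q0, q1, q3, q4} is acyclic, so L(A) is finite; the longest accepting path visits 4 useful states, giving maximum string length 3.
Counting accepting paths from q4 by length: 2 of length 2, 1 of length 3. Total 3.

3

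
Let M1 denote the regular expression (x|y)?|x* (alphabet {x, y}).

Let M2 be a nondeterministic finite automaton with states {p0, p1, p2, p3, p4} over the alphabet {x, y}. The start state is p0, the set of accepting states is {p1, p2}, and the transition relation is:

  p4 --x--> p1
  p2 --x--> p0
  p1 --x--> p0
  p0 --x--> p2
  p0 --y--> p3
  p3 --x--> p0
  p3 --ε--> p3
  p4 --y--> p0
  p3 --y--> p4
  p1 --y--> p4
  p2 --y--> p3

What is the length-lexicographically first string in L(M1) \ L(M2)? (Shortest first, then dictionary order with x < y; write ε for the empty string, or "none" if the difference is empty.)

ε

The empty string ε is accepted by M1 but not by M2.
Since ε is the unique shortest string, it is the required witness.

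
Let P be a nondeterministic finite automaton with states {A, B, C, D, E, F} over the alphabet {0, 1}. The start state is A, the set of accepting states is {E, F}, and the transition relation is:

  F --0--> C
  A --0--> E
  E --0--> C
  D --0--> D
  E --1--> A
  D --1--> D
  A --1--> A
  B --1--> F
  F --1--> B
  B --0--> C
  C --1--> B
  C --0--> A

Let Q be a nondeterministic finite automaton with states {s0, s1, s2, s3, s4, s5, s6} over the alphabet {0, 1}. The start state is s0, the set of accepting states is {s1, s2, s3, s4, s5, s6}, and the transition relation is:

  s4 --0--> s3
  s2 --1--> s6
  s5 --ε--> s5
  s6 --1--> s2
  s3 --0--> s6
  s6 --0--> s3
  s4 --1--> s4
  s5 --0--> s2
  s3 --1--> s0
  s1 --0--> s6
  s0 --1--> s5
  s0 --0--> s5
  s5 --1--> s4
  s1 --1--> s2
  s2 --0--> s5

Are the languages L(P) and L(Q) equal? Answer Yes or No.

The string 1 is accepted by Q but rejected by P.
So L(P) ≠ L(Q).

No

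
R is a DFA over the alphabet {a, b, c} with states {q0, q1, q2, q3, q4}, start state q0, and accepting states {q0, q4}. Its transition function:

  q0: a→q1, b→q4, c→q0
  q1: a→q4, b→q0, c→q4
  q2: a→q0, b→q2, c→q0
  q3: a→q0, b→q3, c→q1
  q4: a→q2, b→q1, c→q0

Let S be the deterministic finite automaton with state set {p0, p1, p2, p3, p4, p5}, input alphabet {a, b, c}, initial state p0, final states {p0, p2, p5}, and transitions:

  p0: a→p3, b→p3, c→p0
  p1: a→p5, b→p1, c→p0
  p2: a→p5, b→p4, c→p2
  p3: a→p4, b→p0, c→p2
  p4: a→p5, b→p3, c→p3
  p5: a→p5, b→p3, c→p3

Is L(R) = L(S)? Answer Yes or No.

The string b is accepted by R but rejected by S.
So L(R) ≠ L(S).

No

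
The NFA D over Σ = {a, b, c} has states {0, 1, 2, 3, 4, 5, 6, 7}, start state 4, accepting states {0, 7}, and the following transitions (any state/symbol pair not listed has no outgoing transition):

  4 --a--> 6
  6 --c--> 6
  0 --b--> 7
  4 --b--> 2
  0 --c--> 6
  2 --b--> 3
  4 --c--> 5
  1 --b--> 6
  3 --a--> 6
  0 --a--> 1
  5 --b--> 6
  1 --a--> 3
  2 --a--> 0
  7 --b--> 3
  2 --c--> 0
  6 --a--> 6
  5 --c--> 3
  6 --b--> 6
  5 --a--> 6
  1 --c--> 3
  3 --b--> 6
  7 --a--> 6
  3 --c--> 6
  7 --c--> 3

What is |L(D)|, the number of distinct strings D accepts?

The useful subgraph on states {0, 2, 4, 7} is acyclic, so L(D) is finite; the longest accepting path visits 4 useful states, giving maximum string length 3.
Counting accepting paths from 4 by length: 2 of length 2, 2 of length 3. Total 4.

4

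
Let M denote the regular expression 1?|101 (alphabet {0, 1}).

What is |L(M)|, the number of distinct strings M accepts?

3

The expression has no Kleene star, so L(M) is finite. Expanding the alternatives gives {ε, 1, 101}.
That is 1 of length 0, 1 of length 1, 1 of length 3: 3 strings in all.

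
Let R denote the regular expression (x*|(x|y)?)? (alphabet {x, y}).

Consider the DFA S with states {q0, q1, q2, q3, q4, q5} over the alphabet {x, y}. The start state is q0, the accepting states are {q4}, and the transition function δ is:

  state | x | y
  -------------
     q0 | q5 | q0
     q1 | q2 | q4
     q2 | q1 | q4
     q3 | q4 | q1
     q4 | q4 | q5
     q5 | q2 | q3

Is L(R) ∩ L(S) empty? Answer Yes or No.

Converting the expression R to a DFA (subset construction, then merging equivalent states) gives the minimal DFA with states {r0, r1, r2, r3}, start state r0, accepting states {r0, r1, r2} and transitions r0: x→r1, y→r2; r1: x→r1, y→r3; r2: x→r3, y→r3; r3: x→r3, y→r3.
Exploring the product automaton R × S from the start pair (r0, q0), following both machines on each input symbol, reaches 11 state pairs: (r0, q0), (r1, q5), (r2, q0), (r1, q2), (r3, q3), (r3, q5), (r3, q0), (r1, q1), (r3, q4), (r3, q1), (r3, q2).
R accepts in {r0, r1, r2} and S accepts in {q4}; no reachable pair has both components accepting, so no string drives both machines to acceptance simultaneously and L(R) ∩ L(S) = ∅.
So no string is accepted by both, and the intersection is empty.

Yes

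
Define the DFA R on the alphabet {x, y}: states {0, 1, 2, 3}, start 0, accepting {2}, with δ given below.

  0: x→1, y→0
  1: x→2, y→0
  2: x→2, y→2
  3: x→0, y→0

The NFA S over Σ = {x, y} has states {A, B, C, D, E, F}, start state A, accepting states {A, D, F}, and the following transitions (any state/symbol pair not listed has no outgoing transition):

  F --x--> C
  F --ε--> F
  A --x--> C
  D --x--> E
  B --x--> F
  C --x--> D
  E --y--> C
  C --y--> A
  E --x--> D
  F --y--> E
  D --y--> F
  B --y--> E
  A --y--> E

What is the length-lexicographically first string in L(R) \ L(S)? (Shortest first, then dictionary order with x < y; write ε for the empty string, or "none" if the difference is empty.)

xxx

The string xxx is accepted by R but not by S.
No shorter string lies in the difference, and xxx is the lexicographically first length-3 string in L(R) \ L(S).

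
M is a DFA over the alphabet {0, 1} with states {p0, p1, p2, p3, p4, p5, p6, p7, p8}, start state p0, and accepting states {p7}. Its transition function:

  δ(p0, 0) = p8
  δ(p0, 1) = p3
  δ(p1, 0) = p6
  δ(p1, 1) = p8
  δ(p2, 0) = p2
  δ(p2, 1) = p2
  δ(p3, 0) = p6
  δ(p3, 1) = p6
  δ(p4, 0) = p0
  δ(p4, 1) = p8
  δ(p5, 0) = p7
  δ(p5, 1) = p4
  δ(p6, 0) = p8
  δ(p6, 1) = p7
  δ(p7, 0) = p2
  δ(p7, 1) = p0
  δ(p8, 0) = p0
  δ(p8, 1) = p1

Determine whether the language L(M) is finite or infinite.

infinite

State p0 is reachable from the start and can reach an accepting state, and it lies on the cycle p0 → p8 → p0.
Traversing that cycle any number of times yields accepted strings of unbounded length, so the language is infinite.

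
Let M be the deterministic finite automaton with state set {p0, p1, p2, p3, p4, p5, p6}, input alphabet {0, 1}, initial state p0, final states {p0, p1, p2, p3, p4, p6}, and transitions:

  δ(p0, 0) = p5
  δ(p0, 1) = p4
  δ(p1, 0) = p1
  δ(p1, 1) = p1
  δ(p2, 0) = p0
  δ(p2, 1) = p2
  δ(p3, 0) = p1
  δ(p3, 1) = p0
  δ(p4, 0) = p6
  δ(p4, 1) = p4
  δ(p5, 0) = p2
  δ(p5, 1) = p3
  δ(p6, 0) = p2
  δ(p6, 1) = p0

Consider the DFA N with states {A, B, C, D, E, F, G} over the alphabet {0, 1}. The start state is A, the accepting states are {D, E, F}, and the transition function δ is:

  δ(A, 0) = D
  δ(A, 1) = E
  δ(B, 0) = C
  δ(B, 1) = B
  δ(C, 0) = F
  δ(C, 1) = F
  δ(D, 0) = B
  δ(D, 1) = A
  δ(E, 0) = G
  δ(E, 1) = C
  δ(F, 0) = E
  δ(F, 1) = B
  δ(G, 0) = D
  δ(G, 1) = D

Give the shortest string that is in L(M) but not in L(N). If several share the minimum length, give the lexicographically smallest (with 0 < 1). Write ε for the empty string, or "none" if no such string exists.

The empty string ε is accepted by M but not by N.
Since ε is the unique shortest string, it is the required witness.

ε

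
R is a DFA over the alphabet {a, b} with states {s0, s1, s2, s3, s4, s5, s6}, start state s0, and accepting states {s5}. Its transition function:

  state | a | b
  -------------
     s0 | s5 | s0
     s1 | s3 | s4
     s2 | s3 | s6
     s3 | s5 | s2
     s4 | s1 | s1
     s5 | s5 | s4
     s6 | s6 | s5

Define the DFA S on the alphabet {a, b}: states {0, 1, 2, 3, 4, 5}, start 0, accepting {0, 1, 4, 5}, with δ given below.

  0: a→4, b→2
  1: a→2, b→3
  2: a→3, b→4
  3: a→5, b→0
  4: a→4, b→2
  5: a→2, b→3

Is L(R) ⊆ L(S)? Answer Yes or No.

No

The string ba is in L(R) but not in L(S).
So L(R) ⊄ L(S).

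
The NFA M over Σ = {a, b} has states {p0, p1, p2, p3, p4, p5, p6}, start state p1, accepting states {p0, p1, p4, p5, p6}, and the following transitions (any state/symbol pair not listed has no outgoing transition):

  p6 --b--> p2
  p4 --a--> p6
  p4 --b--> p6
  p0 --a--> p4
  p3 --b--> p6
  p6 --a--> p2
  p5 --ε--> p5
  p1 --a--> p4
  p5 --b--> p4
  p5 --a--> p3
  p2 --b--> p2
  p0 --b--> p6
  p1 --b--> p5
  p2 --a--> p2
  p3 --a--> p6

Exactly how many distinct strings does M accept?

The useful subgraph on states {p1, p3, p4, p5, p6} is acyclic, so L(M) is finite; the longest accepting path visits 4 useful states, giving maximum string length 3.
Counting accepting paths from p1 by length: 1 of length 0, 2 of length 1, 3 of length 2, 4 of length 3. Total 10.

10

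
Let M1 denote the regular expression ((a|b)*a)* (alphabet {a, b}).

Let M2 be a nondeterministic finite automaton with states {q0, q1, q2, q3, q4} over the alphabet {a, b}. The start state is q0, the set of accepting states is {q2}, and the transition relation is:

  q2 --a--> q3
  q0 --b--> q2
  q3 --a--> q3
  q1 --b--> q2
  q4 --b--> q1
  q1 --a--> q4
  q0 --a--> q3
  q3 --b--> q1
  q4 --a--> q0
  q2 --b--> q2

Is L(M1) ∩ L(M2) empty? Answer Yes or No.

Yes

Converting the expression M1 to a DFA (subset construction, then merging equivalent states) gives the minimal DFA with states {r0, r1}, start state r0, accepting states {r0} and transitions r0: a→r0, b→r1; r1: a→r0, b→r1.
Exploring the product automaton M1 × M2 from the start pair (r0, q0), following both machines on each input symbol, reaches 5 state pairs: (r0, q0), (r0, q3), (r1, q2), (r1, q1), (r0, q4).
M1 accepts in {r0} and M2 accepts in {q2}; no reachable pair has both components accepting, so no string drives both machines to acceptance simultaneously and L(M1) ∩ L(M2) = ∅.
So no string is accepted by both, and the intersection is empty.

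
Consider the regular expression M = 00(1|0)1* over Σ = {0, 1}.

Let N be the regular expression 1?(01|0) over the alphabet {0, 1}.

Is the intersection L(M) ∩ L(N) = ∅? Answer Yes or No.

Converting the expression M to a DFA (subset construction, then merging equivalent states) gives the minimal DFA with states {m0, m1, m2, m3, m4}, start state m0, accepting states {m4} and transitions m0: 0→m1, 1→m2; m1: 0→m3, 1→m2; m2: 0→m2, 1→m2; m3: 0→m4, 1→m4; m4: 0→m2, 1→m4.
Converting the expression N to a DFA (subset construction, then merging equivalent states) gives the minimal DFA with states {n0, n1, n2, n3, n4}, start state n0, accepting states {n1, n4} and transitions n0: 0→n1, 1→n2; n1: 0→n3, 1→n4; n2: 0→n1, 1→n3; n3: 0→n3, 1→n3; n4: 0→n3, 1→n3.
Exploring the product automaton M × N from the start pair (m0, n0), following both machines on each input symbol, reaches 8 state pairs: (m0, n0), (m1, n1), (m2, n2), (m3, n3), (m2, n4), (m2, n1), (m2, n3), (m4, n3).
M accepts in {m4} and N accepts in {n1, n4}; no reachable pair has both components accepting, so no string drives both machines to acceptance simultaneously and L(M) ∩ L(N) = ∅.
So no string is accepted by both, and the intersection is empty.

Yes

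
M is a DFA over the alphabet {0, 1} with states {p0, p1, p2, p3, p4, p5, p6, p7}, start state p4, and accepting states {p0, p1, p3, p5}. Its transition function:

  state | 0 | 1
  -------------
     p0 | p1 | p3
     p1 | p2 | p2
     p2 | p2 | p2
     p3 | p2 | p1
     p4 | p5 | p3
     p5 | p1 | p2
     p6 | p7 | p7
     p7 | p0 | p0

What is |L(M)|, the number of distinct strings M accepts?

4

The useful subgraph on states {p1, p3, p4, p5} is acyclic, so L(M) is finite; the longest accepting path visits 3 useful states, giving maximum string length 2.
Counting accepting paths from p4 by length: 2 of length 1, 2 of length 2. Total 4.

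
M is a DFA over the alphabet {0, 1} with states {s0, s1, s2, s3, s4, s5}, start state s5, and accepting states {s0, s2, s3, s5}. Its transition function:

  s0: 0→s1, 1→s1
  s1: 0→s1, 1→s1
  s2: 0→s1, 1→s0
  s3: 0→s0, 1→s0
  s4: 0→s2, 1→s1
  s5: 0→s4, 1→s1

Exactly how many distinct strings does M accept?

The useful subgraph on states {s0, s2, s4, s5} is acyclic, so L(M) is finite; the longest accepting path visits 4 useful states, giving maximum string length 3.
Counting accepting paths from s5 by length: 1 of length 0, 1 of length 2, 1 of length 3. Total 3.

3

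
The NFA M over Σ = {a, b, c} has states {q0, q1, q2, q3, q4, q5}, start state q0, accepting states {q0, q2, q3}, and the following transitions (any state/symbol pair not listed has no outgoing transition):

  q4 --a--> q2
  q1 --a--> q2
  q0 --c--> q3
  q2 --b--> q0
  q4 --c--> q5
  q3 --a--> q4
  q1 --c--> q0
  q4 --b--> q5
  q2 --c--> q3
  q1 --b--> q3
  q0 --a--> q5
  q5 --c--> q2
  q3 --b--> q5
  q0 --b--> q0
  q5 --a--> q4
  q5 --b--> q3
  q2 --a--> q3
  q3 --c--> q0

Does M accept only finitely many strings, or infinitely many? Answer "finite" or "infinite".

infinite

State q0 is reachable from the start and can reach an accepting state, and it lies on the cycle q0 → q0.
Traversing that cycle any number of times yields accepted strings of unbounded length, so the language is infinite.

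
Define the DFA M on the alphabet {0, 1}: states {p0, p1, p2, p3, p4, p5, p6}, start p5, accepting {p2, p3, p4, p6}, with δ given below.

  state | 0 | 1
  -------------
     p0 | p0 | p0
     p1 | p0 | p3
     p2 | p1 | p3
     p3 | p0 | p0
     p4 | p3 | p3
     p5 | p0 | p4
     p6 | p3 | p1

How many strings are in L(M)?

The useful subgraph on states {p3, p4, p5} is acyclic, so L(M) is finite; the longest accepting path visits 3 useful states, giving maximum string length 2.
Counting accepting paths from p5 by length: 1 of length 1, 2 of length 2. Total 3.

3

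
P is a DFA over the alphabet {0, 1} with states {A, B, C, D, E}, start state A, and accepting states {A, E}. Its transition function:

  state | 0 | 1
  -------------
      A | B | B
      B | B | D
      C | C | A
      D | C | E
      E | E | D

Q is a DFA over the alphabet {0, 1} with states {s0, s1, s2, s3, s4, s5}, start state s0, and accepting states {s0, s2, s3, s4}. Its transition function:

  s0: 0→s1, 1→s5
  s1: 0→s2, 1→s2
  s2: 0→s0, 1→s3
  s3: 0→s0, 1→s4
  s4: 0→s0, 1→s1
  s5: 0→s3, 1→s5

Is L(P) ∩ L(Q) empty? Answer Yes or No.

No

The empty string ε is accepted by both P and Q.
Hence L(P) ∩ L(Q) ≠ ∅.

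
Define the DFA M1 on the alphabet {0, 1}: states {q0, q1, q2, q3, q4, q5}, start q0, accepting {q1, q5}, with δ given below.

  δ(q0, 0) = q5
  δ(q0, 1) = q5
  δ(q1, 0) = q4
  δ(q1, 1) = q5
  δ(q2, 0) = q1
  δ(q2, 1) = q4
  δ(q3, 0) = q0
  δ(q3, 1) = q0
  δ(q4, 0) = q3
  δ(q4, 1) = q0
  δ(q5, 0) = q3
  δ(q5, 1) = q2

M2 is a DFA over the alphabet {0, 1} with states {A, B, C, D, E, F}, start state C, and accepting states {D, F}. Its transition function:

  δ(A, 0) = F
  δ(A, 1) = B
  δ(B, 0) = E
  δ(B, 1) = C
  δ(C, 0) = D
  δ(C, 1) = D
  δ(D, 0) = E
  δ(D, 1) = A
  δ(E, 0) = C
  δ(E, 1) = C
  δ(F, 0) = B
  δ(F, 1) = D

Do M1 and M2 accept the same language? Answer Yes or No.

Yes

Exploring the product automaton M1 × M2 from the start pair (q0, C), following both machines on each input symbol, reaches 6 state pairs: (q0, C), (q5, D), (q3, E), (q2, A), (q1, F), (q4, B).
M1 accepts in {q1, q5} and M2 accepts in {D, F}. In every reachable pair the two components are either both accepting — (q5, D), (q1, F) — or both non-accepting, so no string is accepted by exactly one of the machines: L(M1) \ L(M2) and L(M2) \ L(M1) are both empty.
Hence every string is accepted by M1 iff it is accepted by M2, and the two languages coincide.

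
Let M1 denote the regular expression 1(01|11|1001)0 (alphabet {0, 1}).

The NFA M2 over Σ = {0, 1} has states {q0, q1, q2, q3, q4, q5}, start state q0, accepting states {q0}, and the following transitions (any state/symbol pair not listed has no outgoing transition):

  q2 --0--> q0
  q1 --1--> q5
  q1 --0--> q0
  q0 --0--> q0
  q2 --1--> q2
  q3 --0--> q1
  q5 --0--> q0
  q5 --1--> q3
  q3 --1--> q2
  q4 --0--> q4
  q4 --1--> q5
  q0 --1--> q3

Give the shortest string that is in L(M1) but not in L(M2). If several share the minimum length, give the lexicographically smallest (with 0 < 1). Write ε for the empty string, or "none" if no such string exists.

110010

The string 110010 is accepted by M1 but not by M2.
No shorter string lies in the difference, and 110010 is the lexicographically first length-6 string in L(M1) \ L(M2).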